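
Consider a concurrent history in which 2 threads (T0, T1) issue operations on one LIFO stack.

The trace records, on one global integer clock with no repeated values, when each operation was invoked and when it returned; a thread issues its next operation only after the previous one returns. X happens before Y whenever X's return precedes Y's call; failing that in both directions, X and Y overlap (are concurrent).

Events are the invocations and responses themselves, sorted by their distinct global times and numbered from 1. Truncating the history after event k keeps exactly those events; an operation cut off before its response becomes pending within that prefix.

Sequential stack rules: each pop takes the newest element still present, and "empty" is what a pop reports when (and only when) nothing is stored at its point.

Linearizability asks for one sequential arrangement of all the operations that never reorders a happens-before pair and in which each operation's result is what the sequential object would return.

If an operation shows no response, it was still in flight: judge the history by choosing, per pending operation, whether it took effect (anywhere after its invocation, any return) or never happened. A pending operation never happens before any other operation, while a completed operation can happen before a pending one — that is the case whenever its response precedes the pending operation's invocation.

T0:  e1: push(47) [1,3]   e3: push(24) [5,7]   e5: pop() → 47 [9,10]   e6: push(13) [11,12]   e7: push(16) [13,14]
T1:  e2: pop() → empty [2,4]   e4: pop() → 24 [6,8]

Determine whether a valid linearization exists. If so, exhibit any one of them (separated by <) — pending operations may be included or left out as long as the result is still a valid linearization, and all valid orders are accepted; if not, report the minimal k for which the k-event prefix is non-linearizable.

linearizable — witness: e2 < e1 < e3 < e4 < e5 < e6 < e7

1. e2 pop() → empty, leaving stack <>
2. e1 push(47), leaving stack <47>
3. e3 push(24), leaving stack <47,24>
4. e4 pop() → 24, leaving stack <47>
5. e5 pop() → 47, leaving stack <>
6. e6 push(13), leaving stack <13>
7. e7 push(16), leaving stack <13,16>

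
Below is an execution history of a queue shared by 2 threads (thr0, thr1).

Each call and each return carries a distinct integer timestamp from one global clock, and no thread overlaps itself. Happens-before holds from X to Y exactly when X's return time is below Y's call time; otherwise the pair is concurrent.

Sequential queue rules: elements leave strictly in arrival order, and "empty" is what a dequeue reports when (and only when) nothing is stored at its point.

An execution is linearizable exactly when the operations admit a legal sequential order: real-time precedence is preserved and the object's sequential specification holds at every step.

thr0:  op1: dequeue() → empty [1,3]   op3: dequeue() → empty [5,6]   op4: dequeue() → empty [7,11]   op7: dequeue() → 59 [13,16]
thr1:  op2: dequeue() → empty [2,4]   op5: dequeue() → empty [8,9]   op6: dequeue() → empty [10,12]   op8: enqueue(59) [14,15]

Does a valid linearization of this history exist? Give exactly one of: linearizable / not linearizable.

witness order: op1, op2, op3, op4, op5, op6, op8, op7
step 1: op1 dequeue() → empty — queue <>
step 2: op2 dequeue() → empty — queue <>
step 3: op3 dequeue() → empty — queue <>
step 4: op4 dequeue() → empty — queue <>
step 5: op5 dequeue() → empty — queue <>
step 6: op6 dequeue() → empty — queue <>
step 7: op8 enqueue(59) — queue <59>
step 8: op7 dequeue() → 59 — queue <>

linearizable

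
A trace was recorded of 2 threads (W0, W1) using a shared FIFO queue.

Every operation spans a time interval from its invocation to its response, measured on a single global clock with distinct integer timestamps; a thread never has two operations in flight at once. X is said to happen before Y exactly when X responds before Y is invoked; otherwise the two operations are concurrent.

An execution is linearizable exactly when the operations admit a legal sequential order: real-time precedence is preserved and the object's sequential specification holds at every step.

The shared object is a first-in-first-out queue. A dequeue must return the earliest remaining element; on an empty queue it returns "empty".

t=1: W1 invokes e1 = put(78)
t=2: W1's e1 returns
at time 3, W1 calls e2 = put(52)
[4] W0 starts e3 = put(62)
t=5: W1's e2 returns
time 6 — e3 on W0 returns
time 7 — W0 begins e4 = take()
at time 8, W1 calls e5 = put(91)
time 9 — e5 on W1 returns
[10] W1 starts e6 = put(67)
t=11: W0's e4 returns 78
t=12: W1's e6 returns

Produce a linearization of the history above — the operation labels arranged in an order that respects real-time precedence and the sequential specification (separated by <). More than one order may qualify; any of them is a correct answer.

e1 < e2 < e3 < e4 < e5 < e6

1. e1 put(78), leaving queue <78>
2. e2 put(52), leaving queue <78,52>
3. e3 put(62), leaving queue <78,52,62>
4. e4 take() → 78, leaving queue <52,62>
5. e5 put(91), leaving queue <52,62,91>
6. e6 put(67), leaving queue <52,62,91,67>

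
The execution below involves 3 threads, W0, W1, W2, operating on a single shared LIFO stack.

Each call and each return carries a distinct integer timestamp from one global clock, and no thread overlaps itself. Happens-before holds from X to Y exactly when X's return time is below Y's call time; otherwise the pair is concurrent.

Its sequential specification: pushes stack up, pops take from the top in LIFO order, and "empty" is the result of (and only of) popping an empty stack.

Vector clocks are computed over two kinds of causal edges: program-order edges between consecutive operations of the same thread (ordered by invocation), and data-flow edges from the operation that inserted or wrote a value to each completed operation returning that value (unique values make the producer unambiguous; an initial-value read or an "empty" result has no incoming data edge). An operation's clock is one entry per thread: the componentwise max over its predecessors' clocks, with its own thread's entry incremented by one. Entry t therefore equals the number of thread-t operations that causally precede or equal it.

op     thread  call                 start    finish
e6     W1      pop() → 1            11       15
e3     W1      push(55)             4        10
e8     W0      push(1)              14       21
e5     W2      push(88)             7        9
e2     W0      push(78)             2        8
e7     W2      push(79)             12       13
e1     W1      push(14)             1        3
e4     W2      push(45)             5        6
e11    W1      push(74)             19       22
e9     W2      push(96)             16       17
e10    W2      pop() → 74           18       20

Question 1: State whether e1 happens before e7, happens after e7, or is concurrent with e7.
Answer: before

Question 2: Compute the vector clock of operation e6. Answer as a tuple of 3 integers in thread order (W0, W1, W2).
Answer: (2, 3, 0)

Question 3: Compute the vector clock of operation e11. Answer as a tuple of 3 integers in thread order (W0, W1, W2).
Answer: (2, 4, 0)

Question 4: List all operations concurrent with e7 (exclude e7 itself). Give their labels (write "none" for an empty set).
Answer: e6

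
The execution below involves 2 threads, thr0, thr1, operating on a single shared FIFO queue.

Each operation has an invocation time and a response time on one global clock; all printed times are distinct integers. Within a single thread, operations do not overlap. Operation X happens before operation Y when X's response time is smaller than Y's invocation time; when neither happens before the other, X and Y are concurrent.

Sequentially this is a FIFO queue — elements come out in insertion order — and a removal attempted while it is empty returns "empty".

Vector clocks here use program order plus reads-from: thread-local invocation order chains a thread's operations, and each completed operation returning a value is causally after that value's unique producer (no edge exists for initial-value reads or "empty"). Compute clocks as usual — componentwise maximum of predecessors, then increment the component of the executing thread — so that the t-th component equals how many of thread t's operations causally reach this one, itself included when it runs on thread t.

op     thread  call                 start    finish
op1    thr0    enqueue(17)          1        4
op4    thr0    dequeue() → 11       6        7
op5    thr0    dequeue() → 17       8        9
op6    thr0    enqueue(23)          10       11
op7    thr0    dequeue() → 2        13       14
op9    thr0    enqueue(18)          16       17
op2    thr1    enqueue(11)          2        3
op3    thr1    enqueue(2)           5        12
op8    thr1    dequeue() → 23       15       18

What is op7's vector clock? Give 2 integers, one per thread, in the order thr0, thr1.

root op op2, invoked 2: fresh clock plus thr1's own tick → (0, 1)
root op op1, invoked 1: fresh clock plus thr0's own tick → (1, 0)
VC(op3, invoked at 5): max of VC(op2)=(0, 1), then +1 on thread thr1 → (0, 2)
VC(op4, invoked at 6): max of VC(op1)=(1, 0), VC(op2)=(0, 1), then +1 on thread thr0 → (2, 1)
VC(op5, invoked at 8): max of VC(op1)=(1, 0), VC(op4)=(2, 1), then +1 on thread thr0 → (3, 1)
VC(op6, invoked at 10): max of VC(op5)=(3, 1), then +1 on thread thr0 → (4, 1)
VC(op8, invoked at 15): max of VC(op3)=(0, 2), VC(op6)=(4, 1), then +1 on thread thr1 → (4, 3)
VC(op7, invoked at 13): max of VC(op3)=(0, 2), VC(op6)=(4, 1), then +1 on thread thr0 → (5, 2)
VC(op9, invoked at 16): max of VC(op7)=(5, 2), then +1 on thread thr0 → (6, 2)
target: VC(op7) = (5, 2)

(5, 2)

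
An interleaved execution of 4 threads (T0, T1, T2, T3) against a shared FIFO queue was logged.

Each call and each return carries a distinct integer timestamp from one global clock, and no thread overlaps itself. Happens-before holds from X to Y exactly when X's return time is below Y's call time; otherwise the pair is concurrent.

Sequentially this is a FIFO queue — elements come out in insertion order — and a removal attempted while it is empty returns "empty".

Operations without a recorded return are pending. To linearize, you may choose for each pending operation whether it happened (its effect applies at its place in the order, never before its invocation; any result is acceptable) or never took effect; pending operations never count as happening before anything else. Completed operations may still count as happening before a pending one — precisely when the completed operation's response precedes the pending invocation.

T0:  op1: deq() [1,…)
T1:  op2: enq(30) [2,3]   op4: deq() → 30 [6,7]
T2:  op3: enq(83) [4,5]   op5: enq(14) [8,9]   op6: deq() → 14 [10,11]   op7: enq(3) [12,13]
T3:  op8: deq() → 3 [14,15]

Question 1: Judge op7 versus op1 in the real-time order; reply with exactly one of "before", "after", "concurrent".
Answer: concurrent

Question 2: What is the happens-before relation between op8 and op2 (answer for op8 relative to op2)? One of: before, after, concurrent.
Answer: after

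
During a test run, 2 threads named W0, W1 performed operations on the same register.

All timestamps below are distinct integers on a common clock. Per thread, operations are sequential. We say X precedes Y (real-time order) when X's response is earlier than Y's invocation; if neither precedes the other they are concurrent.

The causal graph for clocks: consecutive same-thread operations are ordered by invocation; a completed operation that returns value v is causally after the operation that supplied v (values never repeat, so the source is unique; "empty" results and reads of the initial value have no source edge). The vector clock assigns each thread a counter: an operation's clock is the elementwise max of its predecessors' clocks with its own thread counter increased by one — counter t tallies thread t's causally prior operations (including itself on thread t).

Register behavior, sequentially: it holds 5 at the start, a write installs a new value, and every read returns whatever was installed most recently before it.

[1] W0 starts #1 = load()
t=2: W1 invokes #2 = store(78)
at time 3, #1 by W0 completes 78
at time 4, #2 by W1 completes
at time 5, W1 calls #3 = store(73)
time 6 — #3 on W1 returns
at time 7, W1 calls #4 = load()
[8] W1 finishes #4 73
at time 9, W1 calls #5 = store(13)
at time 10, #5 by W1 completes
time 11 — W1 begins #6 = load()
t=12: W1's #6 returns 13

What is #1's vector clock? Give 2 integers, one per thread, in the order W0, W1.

(1, 1)

invoked at 2, #2 has no predecessors; its own W1 bump gives (0, 1)
#3 (invocation 5): componentwise max over VC(#2)=(0, 1), +1 at W1, giving (0, 2)
#1 (invocation 1): componentwise max over VC(#2)=(0, 1), +1 at W0, giving (1, 1)
#4 (invocation 7): componentwise max over VC(#3)=(0, 2), +1 at W1, giving (0, 3)
#5 (invocation 9): componentwise max over VC(#4)=(0, 3), +1 at W1, giving (0, 4)
#6 (invocation 11): componentwise max over VC(#5)=(0, 4), +1 at W1, giving (0, 5)
target: VC(#1) = (1, 1)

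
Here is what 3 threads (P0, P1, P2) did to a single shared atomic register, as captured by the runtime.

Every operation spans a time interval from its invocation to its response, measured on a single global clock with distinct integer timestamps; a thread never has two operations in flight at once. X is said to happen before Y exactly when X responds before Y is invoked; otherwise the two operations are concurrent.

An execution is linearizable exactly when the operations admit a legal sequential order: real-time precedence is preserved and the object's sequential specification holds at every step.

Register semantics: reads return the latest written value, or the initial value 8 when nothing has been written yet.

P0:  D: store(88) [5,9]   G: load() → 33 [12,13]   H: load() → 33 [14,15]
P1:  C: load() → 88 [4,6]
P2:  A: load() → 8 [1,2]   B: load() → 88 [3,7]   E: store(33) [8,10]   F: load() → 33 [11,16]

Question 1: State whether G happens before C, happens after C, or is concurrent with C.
after

G spans [12,13], C spans [4,6]
resp(C)=6 < inv(G)=12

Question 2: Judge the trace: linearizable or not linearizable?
linearizable

witness order: A, D, B, C, E, F, G, H
1. A load() → 8, leaving value 8
2. D store(88), leaving value 88
3. B load() → 88, leaving value 88
4. C load() → 88, leaving value 88
5. E store(33), leaving value 33
6. F load() → 33, leaving value 33
7. G load() → 33, leaving value 33
8. H load() → 33, leaving value 33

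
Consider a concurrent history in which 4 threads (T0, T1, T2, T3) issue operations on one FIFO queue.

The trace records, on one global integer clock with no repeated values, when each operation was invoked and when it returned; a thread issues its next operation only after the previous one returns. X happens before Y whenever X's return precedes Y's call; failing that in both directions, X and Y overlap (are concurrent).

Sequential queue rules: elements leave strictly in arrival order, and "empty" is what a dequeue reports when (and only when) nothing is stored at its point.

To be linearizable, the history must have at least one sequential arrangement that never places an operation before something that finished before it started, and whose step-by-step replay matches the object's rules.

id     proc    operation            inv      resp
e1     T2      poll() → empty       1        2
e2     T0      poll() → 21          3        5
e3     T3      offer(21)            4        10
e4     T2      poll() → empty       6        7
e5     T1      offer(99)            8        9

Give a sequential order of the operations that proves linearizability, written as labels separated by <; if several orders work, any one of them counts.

e1 < e3 < e2 < e4 < e5

after step 1 (e1 poll() → empty): queue <>
after step 2 (e3 offer(21)): queue <21>
after step 3 (e2 poll() → 21): queue <>
after step 4 (e4 poll() → empty): queue <>
after step 5 (e5 offer(99)): queue <99>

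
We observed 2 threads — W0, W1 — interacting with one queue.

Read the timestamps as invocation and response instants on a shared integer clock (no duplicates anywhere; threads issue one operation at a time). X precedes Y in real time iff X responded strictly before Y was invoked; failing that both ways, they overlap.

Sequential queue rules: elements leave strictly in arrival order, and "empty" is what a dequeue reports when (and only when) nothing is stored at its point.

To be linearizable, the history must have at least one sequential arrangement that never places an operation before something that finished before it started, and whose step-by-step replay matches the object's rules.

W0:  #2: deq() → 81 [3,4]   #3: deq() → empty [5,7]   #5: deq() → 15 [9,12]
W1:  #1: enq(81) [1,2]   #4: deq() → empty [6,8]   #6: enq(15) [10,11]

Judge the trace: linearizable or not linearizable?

linearizable

a witness: #1, #2, #3, #4, #6, #5
after step 1 (#1 enq(81)): queue <81>
after step 2 (#2 deq() → 81): queue <>
after step 3 (#3 deq() → empty): queue <>
after step 4 (#4 deq() → empty): queue <>
after step 5 (#6 enq(15)): queue <15>
after step 6 (#5 deq() → 15): queue <>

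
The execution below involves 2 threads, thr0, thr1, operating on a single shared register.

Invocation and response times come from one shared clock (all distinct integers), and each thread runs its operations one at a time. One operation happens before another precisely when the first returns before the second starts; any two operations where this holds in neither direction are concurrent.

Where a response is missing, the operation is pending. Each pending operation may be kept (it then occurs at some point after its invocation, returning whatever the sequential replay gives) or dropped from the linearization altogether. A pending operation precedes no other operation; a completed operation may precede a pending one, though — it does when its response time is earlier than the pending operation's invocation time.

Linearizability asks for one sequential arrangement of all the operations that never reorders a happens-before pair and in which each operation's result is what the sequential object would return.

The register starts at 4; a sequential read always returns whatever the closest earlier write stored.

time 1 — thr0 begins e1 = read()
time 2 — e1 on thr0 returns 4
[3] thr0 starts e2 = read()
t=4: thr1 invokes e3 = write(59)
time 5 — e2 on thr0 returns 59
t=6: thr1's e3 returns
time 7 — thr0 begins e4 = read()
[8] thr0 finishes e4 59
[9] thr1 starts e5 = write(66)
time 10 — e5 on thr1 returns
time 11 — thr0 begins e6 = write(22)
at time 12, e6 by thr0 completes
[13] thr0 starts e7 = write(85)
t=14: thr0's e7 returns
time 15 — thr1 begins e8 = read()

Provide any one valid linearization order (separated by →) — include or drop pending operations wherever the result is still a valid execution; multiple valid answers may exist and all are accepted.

e1 → e3 → e2 → e4 → e5 → e6 → e7

after step 1 (e1 read() → 4): value 4
after step 2 (e3 write(59)): value 59
after step 3 (e2 read() → 59): value 59
after step 4 (e4 read() → 59): value 59
after step 5 (e5 write(66)): value 66
after step 6 (e6 write(22)): value 22
after step 7 (e7 write(85)): value 85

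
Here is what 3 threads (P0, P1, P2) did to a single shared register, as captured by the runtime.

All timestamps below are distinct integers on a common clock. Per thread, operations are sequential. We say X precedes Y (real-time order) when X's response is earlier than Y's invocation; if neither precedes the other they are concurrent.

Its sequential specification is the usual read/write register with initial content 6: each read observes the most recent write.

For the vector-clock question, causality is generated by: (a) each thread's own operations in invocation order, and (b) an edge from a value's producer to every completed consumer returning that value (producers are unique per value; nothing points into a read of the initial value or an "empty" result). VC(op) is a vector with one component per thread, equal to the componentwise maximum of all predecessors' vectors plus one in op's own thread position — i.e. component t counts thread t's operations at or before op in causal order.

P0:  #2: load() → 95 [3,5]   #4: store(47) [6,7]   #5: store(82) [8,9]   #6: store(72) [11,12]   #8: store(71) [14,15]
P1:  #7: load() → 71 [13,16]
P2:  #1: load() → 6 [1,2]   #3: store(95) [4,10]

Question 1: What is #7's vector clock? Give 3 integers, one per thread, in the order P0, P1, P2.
no predecessors for #1 (invoked 1): P2 increments from zero → (0, 0, 1)
#3, invoked 4, takes VC(#1)=(0, 0, 1) under max, adds 1 for P2 → (0, 0, 2)
#2, invoked 3, takes VC(#3)=(0, 0, 2) under max, adds 1 for P0 → (1, 0, 2)
#4, invoked 6, takes VC(#2)=(1, 0, 2) under max, adds 1 for P0 → (2, 0, 2)
#5, invoked 8, takes VC(#4)=(2, 0, 2) under max, adds 1 for P0 → (3, 0, 2)
#6, invoked 11, takes VC(#5)=(3, 0, 2) under max, adds 1 for P0 → (4, 0, 2)
#8, invoked 14, takes VC(#6)=(4, 0, 2) under max, adds 1 for P0 → (5, 0, 2)
#7, invoked 13, takes VC(#8)=(5, 0, 2) under max, adds 1 for P1 → (5, 1, 2)
target: VC(#7) = (5, 1, 2)

(5, 1, 2)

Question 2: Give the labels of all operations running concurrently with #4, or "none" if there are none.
#4 spans [6,7]; an op avoiding the whole window 6..7 is ordered, any other is concurrent
#1 [1,2]: before
#2 [3,5]: before
#3 [4,10]: concurrent
#5 [8,9]: after
#6 [11,12]: after
#7 [13,16]: after
#8 [14,15]: after

#3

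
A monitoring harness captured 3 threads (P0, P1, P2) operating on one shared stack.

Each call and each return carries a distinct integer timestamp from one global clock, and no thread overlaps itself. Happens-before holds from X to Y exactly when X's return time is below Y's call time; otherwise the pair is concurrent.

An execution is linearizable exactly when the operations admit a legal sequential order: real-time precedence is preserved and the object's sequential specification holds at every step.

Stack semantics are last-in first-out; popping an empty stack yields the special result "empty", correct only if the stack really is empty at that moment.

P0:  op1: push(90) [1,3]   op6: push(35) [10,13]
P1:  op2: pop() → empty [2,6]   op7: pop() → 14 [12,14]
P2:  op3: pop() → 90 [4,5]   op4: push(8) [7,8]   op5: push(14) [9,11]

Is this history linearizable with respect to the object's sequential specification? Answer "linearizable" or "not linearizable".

linearizable

witness order: op1, op3, op2, op4, op5, op7, op6
step 1: op1 push(90) — stack <90>
step 2: op3 pop() → 90 — stack <>
step 3: op2 pop() → empty — stack <>
step 4: op4 push(8) — stack <8>
step 5: op5 push(14) — stack <8,14>
step 6: op7 pop() → 14 — stack <8>
step 7: op6 push(35) — stack <8,35>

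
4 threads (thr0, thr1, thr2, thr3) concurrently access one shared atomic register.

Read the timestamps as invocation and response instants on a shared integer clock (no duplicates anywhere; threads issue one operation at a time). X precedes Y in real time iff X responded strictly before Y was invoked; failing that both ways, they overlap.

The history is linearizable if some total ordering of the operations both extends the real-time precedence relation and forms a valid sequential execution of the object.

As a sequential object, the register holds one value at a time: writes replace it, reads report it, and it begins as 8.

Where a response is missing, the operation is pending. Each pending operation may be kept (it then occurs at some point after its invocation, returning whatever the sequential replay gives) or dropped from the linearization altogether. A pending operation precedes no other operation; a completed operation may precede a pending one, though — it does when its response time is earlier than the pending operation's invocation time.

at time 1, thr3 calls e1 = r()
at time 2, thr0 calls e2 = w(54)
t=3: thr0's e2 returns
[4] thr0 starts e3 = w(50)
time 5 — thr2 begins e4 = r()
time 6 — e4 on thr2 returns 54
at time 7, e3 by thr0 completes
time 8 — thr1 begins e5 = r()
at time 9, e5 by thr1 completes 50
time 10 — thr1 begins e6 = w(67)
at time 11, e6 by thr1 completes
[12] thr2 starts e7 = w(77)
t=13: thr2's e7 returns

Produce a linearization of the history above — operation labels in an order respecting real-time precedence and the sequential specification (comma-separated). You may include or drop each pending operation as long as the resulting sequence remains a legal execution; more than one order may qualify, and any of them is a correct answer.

step 1: e1 r() (pending, included) — value 8
step 2: e2 w(54) — value 54
step 3: e4 r() → 54 — value 54
step 4: e3 w(50) — value 50
step 5: e5 r() → 50 — value 50
step 6: e6 w(67) — value 67
step 7: e7 w(77) — value 77

e1, e2, e4, e3, e5, e6, e7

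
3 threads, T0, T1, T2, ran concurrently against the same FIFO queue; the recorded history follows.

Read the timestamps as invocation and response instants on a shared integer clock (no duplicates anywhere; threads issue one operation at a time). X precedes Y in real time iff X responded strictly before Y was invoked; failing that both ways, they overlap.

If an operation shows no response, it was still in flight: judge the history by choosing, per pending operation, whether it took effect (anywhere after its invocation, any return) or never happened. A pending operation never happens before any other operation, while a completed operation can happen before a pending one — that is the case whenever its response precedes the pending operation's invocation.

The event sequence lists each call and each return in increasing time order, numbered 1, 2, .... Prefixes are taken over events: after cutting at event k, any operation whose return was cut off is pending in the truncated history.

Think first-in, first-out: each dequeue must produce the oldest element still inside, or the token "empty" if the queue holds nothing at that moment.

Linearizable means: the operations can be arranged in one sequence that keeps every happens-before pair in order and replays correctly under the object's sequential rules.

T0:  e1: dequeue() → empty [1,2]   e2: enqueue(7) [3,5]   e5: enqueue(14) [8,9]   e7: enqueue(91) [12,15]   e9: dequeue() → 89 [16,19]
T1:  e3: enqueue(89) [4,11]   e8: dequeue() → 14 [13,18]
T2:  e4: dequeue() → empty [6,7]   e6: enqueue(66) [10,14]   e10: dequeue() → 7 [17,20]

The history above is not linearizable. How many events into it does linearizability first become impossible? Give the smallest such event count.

one valid order for events 1..6 is e1, e2:
step 1: e1 dequeue() → empty — queue <>
step 2: e2 enqueue(7) — queue <7>
adding event 7 (e4 responds at 7) leaves no legal real-time order
every completion of the 1 pending operation (e3) was checked; none linearizes
one such order, e1, e2, e4 (pending dropped), breaks at step 3 where e4 dequeue() → empty is illegal

7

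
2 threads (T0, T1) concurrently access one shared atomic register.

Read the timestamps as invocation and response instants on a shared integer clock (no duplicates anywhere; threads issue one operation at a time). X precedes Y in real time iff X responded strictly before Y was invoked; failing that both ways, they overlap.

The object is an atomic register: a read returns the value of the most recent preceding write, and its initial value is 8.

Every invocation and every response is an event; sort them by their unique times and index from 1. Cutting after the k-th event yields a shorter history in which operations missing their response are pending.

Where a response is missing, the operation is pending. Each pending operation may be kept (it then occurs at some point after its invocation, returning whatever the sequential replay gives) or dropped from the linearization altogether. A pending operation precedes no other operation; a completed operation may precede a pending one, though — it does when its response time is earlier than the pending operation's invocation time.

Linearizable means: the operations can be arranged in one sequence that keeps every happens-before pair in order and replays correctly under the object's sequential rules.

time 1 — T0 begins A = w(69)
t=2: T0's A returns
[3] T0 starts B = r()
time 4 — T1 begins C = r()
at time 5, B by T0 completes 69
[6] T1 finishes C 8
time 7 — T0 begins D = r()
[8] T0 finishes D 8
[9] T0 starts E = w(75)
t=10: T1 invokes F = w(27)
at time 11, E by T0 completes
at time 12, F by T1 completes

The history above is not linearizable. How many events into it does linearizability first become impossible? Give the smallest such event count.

events 1..5 are linearizable, e.g. via A, B:
1. A w(69), leaving value 69
2. B r() → 69, leaving value 69
event 6 — C's response, time 6 — after it, nothing linearizes
take A, B, C: step 3 already fails, because C r() → 8 cannot occur there
take A, C, B: step 2 already fails, because C r() → 8 cannot occur there

6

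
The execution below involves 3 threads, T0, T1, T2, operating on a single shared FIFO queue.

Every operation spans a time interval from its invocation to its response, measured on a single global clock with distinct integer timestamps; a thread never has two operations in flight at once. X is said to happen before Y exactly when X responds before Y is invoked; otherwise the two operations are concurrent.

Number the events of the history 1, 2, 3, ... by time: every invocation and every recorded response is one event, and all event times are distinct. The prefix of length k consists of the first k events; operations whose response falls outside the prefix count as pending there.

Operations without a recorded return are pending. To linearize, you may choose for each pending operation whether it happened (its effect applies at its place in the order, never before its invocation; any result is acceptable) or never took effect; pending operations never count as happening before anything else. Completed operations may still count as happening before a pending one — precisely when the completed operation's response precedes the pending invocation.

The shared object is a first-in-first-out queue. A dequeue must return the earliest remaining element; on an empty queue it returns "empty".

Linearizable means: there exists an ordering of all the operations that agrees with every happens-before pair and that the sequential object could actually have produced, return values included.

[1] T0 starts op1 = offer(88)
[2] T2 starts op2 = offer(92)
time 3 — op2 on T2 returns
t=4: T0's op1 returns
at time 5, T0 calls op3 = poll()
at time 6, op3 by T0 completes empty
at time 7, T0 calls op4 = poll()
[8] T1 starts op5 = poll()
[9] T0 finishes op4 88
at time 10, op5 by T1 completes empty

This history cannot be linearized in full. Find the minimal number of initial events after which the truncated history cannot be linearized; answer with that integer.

one valid order for events 1..5 is op1, op2:
after step 1 (op1 offer(88)): queue <88>
after step 2 (op2 offer(92)): queue <88,92>
once event 6 joins (op3's response, time 6), exhaustive search finds no witness
one such order, op1, op2, op3, breaks at step 3 where op3 poll() → empty is illegal
one such order, op2, op1, op3, breaks at step 3 where op3 poll() → empty is illegal

6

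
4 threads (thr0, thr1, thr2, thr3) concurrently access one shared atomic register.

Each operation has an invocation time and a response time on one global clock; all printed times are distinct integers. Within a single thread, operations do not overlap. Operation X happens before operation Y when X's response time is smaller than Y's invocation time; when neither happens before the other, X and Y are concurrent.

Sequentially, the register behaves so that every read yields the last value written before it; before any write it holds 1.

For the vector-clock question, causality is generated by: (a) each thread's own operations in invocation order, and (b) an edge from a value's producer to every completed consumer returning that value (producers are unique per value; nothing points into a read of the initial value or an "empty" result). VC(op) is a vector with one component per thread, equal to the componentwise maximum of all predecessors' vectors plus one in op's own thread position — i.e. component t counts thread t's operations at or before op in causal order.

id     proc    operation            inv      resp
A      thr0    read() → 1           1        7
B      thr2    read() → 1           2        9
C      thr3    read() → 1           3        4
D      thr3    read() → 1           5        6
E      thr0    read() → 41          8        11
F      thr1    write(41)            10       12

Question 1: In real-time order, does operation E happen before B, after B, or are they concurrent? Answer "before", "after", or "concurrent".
E spans [8,11], B spans [2,9]
the intervals overlap in both directions

concurrent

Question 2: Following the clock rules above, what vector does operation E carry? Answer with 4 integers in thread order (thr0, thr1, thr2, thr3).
VC(C, invoked at 3): no causal predecessors; +1 on thr3 → (0, 0, 0, 1)
VC(B, invoked at 2): no causal predecessors; +1 on thr2 → (0, 0, 1, 0)
VC(F, invoked at 10): no causal predecessors; +1 on thr1 → (0, 1, 0, 0)
VC(A, invoked at 1): no causal predecessors; +1 on thr0 → (1, 0, 0, 0)
D (invocation 5): componentwise max over VC(C)=(0, 0, 0, 1), +1 at thr3, giving (0, 0, 0, 2)
E (invocation 8): componentwise max over VC(A)=(1, 0, 0, 0), VC(F)=(0, 1, 0, 0), +1 at thr0, giving (2, 1, 0, 0)
target: VC(E) = (2, 1, 0, 0)

(2, 1, 0, 0)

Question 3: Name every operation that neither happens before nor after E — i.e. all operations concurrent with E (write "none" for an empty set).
E runs from 8 to 11; window-overlapping ops are concurrent
A [1,7]: before
B [2,9]: concurrent
C [3,4]: before
D [5,6]: before
F [10,12]: concurrent

B, F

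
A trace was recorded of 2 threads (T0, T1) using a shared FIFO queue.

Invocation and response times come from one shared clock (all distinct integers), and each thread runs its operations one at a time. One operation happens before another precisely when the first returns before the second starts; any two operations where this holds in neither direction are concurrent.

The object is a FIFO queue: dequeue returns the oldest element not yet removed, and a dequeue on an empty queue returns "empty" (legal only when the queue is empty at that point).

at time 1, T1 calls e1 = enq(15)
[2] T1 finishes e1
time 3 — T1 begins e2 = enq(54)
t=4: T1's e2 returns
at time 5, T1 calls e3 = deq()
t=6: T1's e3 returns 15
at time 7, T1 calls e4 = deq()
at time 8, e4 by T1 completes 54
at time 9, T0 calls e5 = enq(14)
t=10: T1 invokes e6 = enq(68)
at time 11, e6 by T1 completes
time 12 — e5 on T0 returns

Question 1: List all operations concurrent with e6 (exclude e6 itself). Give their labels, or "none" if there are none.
e5

e6 runs from 10 to 11; window-overlapping ops are concurrent
e1 [1,2]: before
e2 [3,4]: before
e3 [5,6]: before
e4 [7,8]: before
e5 [9,12]: concurrent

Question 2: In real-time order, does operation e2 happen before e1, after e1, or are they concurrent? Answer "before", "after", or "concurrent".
after

e2 spans [3,4], e1 spans [1,2]
resp(e1)=2 < inv(e2)=3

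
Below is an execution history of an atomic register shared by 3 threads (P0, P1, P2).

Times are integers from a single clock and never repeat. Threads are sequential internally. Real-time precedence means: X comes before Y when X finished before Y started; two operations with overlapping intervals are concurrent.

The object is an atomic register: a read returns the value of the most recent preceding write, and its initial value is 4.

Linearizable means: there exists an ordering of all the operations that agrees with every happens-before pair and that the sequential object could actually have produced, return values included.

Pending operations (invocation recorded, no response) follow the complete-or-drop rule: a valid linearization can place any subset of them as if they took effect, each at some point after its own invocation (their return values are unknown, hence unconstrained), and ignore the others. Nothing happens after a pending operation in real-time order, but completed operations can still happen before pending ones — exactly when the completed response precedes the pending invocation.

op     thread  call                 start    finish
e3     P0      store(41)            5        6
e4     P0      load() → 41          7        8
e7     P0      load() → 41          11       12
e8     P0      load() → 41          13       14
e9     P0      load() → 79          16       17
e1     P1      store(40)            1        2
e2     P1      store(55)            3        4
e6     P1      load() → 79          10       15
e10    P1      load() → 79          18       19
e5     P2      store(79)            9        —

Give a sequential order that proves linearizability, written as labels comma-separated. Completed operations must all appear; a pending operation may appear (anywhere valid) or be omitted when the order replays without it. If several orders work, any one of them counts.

e1, e2, e3, e4, e7, e8, e5, e6, e9, e10

after step 1 (e1 store(40)): value 40
after step 2 (e2 store(55)): value 55
after step 3 (e3 store(41)): value 41
after step 4 (e4 load() → 41): value 41
after step 5 (e7 load() → 41): value 41
after step 6 (e8 load() → 41): value 41
after step 7 (e5 store(79) (pending, included)): value 79
after step 8 (e6 load() → 79): value 79
after step 9 (e9 load() → 79): value 79
after step 10 (e10 load() → 79): value 79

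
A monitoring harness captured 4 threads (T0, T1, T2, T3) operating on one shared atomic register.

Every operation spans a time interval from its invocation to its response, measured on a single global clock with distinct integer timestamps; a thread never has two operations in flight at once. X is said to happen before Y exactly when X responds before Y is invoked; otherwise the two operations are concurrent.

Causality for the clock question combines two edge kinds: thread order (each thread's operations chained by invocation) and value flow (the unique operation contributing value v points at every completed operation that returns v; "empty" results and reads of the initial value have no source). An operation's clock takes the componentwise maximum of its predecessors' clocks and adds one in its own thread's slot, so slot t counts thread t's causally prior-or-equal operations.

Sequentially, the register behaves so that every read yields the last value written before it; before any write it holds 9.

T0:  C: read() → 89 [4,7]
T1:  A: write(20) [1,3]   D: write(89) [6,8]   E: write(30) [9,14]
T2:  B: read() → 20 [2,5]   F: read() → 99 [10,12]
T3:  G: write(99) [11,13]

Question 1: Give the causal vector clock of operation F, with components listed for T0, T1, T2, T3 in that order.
(0, 1, 2, 1)

VC(G, invoked at 11): no causal predecessors; +1 on T3 → (0, 0, 0, 1)
VC(A, invoked at 1): no causal predecessors; +1 on T1 → (0, 1, 0, 0)
from VC(A)=(0, 1, 0, 0), B (invoked 2) maxes components and bumps T2 → (0, 1, 1, 0)
from VC(A)=(0, 1, 0, 0), D (invoked 6) maxes components and bumps T1 → (0, 2, 0, 0)
from VC(D)=(0, 2, 0, 0), E (invoked 9) maxes components and bumps T1 → (0, 3, 0, 0)
from VC(D)=(0, 2, 0, 0), C (invoked 4) maxes components and bumps T0 → (1, 2, 0, 0)
from VC(B)=(0, 1, 1, 0), VC(G)=(0, 0, 0, 1), F (invoked 10) maxes components and bumps T2 → (0, 1, 2, 1)
target: VC(F) = (0, 1, 2, 1)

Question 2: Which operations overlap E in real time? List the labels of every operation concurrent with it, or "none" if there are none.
F, G

concurrent with E ([9,14]): every op whose interval crosses 9..14
A [1,3]: before
B [2,5]: before
C [4,7]: before
D [6,8]: before
F [10,12]: concurrent
G [11,13]: concurrent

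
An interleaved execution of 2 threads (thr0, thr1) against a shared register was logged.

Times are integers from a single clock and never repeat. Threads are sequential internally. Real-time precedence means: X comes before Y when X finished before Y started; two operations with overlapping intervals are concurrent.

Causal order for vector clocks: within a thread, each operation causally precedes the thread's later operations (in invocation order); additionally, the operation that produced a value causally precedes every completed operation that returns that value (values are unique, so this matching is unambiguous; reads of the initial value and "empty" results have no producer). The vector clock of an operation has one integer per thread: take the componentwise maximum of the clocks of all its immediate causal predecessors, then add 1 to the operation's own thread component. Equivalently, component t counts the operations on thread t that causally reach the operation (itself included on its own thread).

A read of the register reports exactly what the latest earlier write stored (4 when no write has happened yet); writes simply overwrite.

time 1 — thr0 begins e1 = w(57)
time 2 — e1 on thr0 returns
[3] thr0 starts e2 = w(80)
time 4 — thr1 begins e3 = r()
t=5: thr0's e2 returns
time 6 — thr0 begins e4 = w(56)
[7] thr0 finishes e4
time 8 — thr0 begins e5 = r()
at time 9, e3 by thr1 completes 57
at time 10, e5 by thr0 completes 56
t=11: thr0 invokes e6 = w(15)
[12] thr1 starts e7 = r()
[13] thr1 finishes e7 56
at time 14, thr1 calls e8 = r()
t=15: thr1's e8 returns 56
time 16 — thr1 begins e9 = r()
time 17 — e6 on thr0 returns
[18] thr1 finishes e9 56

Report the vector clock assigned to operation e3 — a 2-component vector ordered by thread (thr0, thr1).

invoked at 1, e1 has no predecessors; its own thr0 bump gives (1, 0)
merge at e3 (invoked 4): VC(e1)=(1, 0), own-thread bump on thr1 → (1, 1)
merge at e2 (invoked 3): VC(e1)=(1, 0), own-thread bump on thr0 → (2, 0)
merge at e4 (invoked 6): VC(e2)=(2, 0), own-thread bump on thr0 → (3, 0)
merge at e5 (invoked 8): VC(e4)=(3, 0), own-thread bump on thr0 → (4, 0)
merge at e7 (invoked 12): VC(e3)=(1, 1), VC(e4)=(3, 0), own-thread bump on thr1 → (3, 2)
merge at e6 (invoked 11): VC(e5)=(4, 0), own-thread bump on thr0 → (5, 0)
merge at e8 (invoked 14): VC(e4)=(3, 0), VC(e7)=(3, 2), own-thread bump on thr1 → (3, 3)
merge at e9 (invoked 16): VC(e4)=(3, 0), VC(e8)=(3, 3), own-thread bump on thr1 → (3, 4)
target: VC(e3) = (1, 1)

(1, 1)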